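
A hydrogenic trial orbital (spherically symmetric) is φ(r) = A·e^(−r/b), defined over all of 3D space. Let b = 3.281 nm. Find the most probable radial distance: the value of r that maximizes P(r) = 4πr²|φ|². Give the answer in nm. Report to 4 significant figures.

r ≈ 3.281 nm

Set d/dr [P(r) = 4πr²|φ|²] = 0 and solve for r > 0.
Solving yields r = b.
With b = 3.281, the most probable radial distance is 3.2810 nm.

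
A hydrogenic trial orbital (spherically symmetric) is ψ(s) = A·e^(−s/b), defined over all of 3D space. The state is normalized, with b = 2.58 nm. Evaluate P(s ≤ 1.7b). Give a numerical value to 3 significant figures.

With dV = 4πs²ds, the probability is ∫|ψ|² dV over s ≤ 1.7b.
The full normalization integral is A²·[π·b^3] = 1, fixing A².
In terms of u = s/b (A², 4π and the length scale all cancel between numerator and denominator), P = [∫_{0}^{1.7} u^2·e^(-2·u) du] / [∫_{0}^{∞} u^2·e^(-2·u) du].
An antiderivative of u^2·e^(-2·u) is -(2·u^2 + 2·u + 1)·e^(-2·u)/4; evaluating from 0 to 1.7 gives 1/4 - 509·e^(-17/5)/200, while the full integral is 1/4.
This evaluates to P = 0.6603.

P ≈ 0.660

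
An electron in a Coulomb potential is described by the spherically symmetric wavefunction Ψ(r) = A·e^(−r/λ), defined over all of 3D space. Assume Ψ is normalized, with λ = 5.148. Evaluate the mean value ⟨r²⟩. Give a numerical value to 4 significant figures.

The expectation value is the |Ψ|²-weighted average of r^2: ∫ r^2|Ψ|² 4πr² dr.
Using ∫₀^∞ rⁿ e^(−αr) dr = n!/αⁿ⁺¹, the ratio of the moment integral to the normalization integral gives ⟨r²⟩ = 3·λ^2.
With λ = 5.148, ⟨r^2⟩ = 79.506.

⟨r^2⟩ ≈ 79.51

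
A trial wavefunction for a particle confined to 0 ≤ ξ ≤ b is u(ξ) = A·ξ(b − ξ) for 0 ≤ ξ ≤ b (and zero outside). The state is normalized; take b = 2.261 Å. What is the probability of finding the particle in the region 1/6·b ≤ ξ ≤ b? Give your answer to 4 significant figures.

P = ∫_{1/6·b}^{b} |u(ξ)|² dξ.
The normalization integral ∫|u|²dξ over the whole domain equals b^5/30·A², and A² cancels in the ratio.
In terms of t = ξ/b (A² and the length scale cancel between numerator and denominator), P = [∫_{1/6}^{1} t^2·(1 - t)^2 dt] / [∫_{0}^{1} t^2·(1 - t)^2 dt].
Using ∫ t^2·(1 - t)^2 dt = t^3·(6·t^2 - 15·t + 10)/30, the numerator is 125/3888 and the denominator is 1/30.
The result is P = 625/648.

P ≈ 0.9645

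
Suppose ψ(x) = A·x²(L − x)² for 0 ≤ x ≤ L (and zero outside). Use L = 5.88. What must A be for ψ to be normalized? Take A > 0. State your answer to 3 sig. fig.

The normalization condition is ∫|ψ|² dx = 1 from 0 to L.
Carrying out the integral gives A² · L^9/630.
So A² = (L^9/630)^(−1).
Plugging in L = 5.88 yields A = 0.008659.

A ≈ 0.00866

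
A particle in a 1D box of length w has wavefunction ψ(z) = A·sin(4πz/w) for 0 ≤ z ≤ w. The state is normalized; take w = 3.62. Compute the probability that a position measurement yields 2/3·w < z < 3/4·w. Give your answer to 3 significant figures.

|ψ|² is the probability density, so P = ∫_{2/3·w}^{3/4·w} |ψ|² dz.
With A² fixed by ∫|ψ|² = 1, i.e. A² = (w/2)^(−1), substitute and integrate.
Substituting u = z/w, A² and the length scale cancel in the ratio: P = ∫_{2/3}^{3/4} sin(4·π·u)^2 du / ∫_{0}^{1} sin(4·π·u)^2 du.
Using ∫ sin(4·π·u)^2 du = u/2 - sin(4·π·u)·cos(4·π·u)/(8·π), the numerator is -√(3)/(32·π) + 1/24 and the denominator is 1/2.
The result is P = (-√(3)/16 + π/12)/π.

P ≈ 0.0489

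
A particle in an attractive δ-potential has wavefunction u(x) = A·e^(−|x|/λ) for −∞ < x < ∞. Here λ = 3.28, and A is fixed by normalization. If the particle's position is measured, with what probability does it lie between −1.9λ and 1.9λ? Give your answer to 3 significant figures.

|u|² is the probability density, so P = ∫_{−1.9λ}^{1.9λ} |u|² dx.
The normalization integral ∫|u|²dx over the whole domain equals λ·A², and A² cancels in the ratio.
Both integrals are even about x = 0, so only the x ≥ 0 halves are needed (the factors of 2 cancel). Substituting t = x/λ, A² and the length scale cancel in the ratio: P = ∫_{0}^{1.9} e^(-2·t) dt / ∫_{0}^{∞} e^(-2·t) dt.
Using ∫ e^(-2·t) dt = -e^(-2·t)/2, the numerator is 1/2 - e^(-19/5)/2 and the denominator is 1/2.
The result is P = 0.9776.

P ≈ 0.978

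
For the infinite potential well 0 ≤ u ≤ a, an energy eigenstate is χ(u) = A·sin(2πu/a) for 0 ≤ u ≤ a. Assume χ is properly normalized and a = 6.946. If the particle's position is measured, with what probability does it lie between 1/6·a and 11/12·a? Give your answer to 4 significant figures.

P ≈ 0.8878

|χ|² is the probability density, so P = ∫_{1/6·a}^{11/12·a} |χ|² du.
With A² fixed by ∫|χ|² = 1, i.e. A² = (a/2)^(−1), substitute and integrate.
Let t = u/a; then A² and the length scale cancel, so P = ∫_{1/6}^{11/12} sin(2·π·t)^2 dt ÷ ∫_{0}^{1} sin(2·π·t)^2 dt.
With ∫ sin(2·π·t)^2 dt = t/2 - sin(4·π·t)/(8·π) + C, the region integral is √(3)/(8·π) + 3/8 and the full one is 1/2.
Taking the ratio, P = (√(3) + 3·π)/(4·π).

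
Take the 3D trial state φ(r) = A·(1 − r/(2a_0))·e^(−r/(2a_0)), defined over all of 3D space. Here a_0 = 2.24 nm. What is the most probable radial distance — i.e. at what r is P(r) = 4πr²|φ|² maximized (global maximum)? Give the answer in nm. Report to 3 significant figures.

The maximum of P(r) = 4πr²|φ|² occurs where its derivative vanishes.
This gives r = a_0·(√(5) + 3).
With a_0 = 2.24, the most probable radial distance is 11.73 nm.

r ≈ 11.7 nm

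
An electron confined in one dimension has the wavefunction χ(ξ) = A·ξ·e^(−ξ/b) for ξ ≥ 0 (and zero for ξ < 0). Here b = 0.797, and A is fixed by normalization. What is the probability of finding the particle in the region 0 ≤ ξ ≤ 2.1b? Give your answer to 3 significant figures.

P ≈ 0.790

The probability is P = ∫ |χ|² dξ over [0, 2.1b].
Since A² = 1/(b^3/4), this is the region integral divided by the full normalization integral.
Let u = ξ/b; then A² and the length scale cancel, so P = ∫_{0}^{2.1} u^2·e^(-2·u) du ÷ ∫_{0}^{∞} u^2·e^(-2·u) du.
Using ∫ u^2·e^(-2·u) du = -(2·u^2 + 2·u + 1)·e^(-2·u)/4, the numerator is 1/4 - 701·e^(-21/5)/200 and the denominator is 1/4.
This works out to P = 0.7898.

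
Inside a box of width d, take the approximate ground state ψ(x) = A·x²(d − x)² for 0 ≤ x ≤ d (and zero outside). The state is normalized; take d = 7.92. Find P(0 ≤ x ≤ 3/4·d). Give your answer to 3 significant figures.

P ≈ 0.951

The probability is P = ∫ |ψ|² dx over [0, 3/4·d].
With A² fixed by ∫|ψ|² = 1, i.e. A² = (d^9/630)^(−1), substitute and integrate.
Let u = x/d; then A² and the length scale cancel, so P = ∫_{0}^{3/4} u^4·(1 - u)^4 du ÷ ∫_{0}^{1} u^4·(1 - u)^4 du.
An antiderivative of u^4·(1 - u)^4 is u^5·(70·u^4 - 315·u^3 + 540·u^2 - 420·u + 126)/630; evaluating from 0 to 3/4 gives ≈ 0.0015096, while the full integral is 1/630.
Evaluating gives P = 0.9511.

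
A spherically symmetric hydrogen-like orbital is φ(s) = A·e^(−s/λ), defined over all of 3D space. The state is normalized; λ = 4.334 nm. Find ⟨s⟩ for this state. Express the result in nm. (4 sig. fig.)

⟨s⟩ ≈ 6.501 nm

⟨s⟩ = ∫ s |φ|² 4πs² ds over the full domain.
Using ∫₀^∞ sⁿ e^(−αs) ds = n!/αⁿ⁺¹, the ratio of the moment integral to the normalization integral gives ⟨s⟩ = 3·λ/2.
Putting λ = 4.334 gives 6.5010.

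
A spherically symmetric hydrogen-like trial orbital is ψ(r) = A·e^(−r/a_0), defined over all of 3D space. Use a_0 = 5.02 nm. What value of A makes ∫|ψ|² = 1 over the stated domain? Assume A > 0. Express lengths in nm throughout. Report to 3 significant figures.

A ≈ 0.0502 nm^(-3/2)

We need A² ∫|f|² 4πr² dr = 1, taking the integral from 0 to ∞.
With ∫₀^∞ r^2 e^(−αr) dr = 2!/α^3, carrying out the integral gives A² · π·a_0^3.
Plugging in a_0 = 5.02 yields A = 0.05016.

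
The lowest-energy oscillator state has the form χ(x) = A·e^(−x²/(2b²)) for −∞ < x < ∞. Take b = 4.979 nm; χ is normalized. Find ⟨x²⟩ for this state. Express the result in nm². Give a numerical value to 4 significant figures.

By definition ⟨x²⟩ = ∫ x^2 |χ(x)|² dx.
Since the A² factors cancel between numerator and denominator, ⟨x²⟩ = b^2/2.
Putting b = 4.979 gives 12.395.

⟨x^2⟩ ≈ 12.40 nm^2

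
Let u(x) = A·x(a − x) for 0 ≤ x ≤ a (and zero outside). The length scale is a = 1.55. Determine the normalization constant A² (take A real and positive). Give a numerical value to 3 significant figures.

The normalization condition is ∫|u|² dx = 1 from 0 to a.
Expanding the polynomial and integrating term by term, carrying out the integral gives A² · a^5/30.
Hence A² = 1/[a^5/30].
With a = 1.55: A² = 3.353 and A = 1.831.

A^2 ≈ 3.35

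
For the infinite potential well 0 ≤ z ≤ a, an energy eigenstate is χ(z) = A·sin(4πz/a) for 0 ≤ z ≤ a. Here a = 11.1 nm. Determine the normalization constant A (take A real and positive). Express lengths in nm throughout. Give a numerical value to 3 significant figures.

We need A² ∫|f|² dz = 1, taking the integral from 0 to a.
Using sin²θ = (1 − cos 2θ)/2, the integral (without the A² prefactor) comes out to a/2.
So A² = (a/2)^(−1).
Plugging in a = 11.1 yields A = 0.4245.

A ≈ 0.424 nm^(-1/2)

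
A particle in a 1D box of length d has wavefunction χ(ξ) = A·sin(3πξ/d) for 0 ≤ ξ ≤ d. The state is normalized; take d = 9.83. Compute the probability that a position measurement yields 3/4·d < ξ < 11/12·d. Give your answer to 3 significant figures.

|χ|² is the probability density, so P = ∫_{3/4·d}^{11/12·d} |χ|² dξ.
With A² fixed by ∫|χ|² = 1, i.e. A² = (d/2)^(−1), substitute and integrate.
Let u = ξ/d; then A² and the length scale cancel, so P = ∫_{3/4}^{11/12} sin(3·π·u)^2 du ÷ ∫_{0}^{1} sin(3·π·u)^2 du.
An antiderivative of sin(3·π·u)^2 is u/2 - sin(6·π·u)/(12·π); evaluating from 3/4 to 11/12 gives 1/(6·π) + 1/12, while the full integral is 1/2.
Evaluating gives P = (2 + π)/(6·π).

P ≈ 0.273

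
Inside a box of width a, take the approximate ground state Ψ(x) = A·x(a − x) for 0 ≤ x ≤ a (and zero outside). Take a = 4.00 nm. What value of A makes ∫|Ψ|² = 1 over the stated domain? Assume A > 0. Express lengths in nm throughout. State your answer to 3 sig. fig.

A ≈ 0.171 nm^(-5/2)

Normalization requires ∫|Ψ|² dx = 1, integrated from 0 to a.
Expanding the polynomial and integrating term by term, with Ψ = A·x(a − x), the integral evaluates to A²·[a^5/30].
Substituting a = 4.00 gives A² = 0.02930, so A = 0.1712.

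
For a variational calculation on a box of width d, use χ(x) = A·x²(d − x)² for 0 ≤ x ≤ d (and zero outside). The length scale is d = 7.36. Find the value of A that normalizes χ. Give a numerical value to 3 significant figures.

A ≈ 0.00315

The normalization condition is ∫|χ|² dx = 1 from 0 to d.
∫|χ|² dx = A²·(d^9/630).
So A² = (d^9/630)^(−1).
Substituting d = 7.36 gives A² = 0.000009941, so A = 0.003153.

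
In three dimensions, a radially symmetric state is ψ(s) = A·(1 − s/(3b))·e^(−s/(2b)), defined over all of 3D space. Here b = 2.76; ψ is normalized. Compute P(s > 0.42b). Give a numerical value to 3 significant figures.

P = ∫ |ψ|² 4πs² ds over s > 0.42b.
A² is fixed by ∫₀^∞ 4πs²|ψ|² ds = 1, i.e. A² = (8·π·b^3/3)^(−1).
In terms of u = s/b (A², 4π and the length scale all cancel between numerator and denominator), P = [∫_{0.42}^{∞} u^2·(1 - u/3)^2·e^(-u) du] / [∫_{0}^{∞} u^2·(1 - u/3)^2·e^(-u) du].
Using ∫ u^2·(1 - u/3)^2·e^(-u) du = (-u^4 + 2·u^3 - 3·u^2 - 6·u - 6)·e^(-u)/9, the numerator is ≈ 0.65209 and the denominator is 2/3.
This evaluates to P = 0.9781.

P ≈ 0.978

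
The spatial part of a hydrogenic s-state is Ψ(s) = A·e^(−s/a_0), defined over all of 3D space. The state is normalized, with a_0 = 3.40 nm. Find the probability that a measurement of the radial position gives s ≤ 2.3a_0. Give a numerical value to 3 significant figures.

Integrate the radial probability density 4πs²|Ψ|² over s ≤ 2.3a_0.
A² is fixed by ∫₀^∞ 4πs²|Ψ|² ds = 1, i.e. A² = (π·a_0^3)^(−1).
In terms of u = s/a_0 (A², 4π and the length scale all cancel between numerator and denominator), P = [∫_{0}^{2.3} u^2·e^(-2·u) du] / [∫_{0}^{∞} u^2·e^(-2·u) du].
With ∫ u^2·e^(-2·u) du = -(2·u^2 + 2·u + 1)·e^(-2·u)/4 + C, the region integral is 1/4 - 809·e^(-23/5)/200 and the full one is 1/4.
The region integral divided by the full integral gives P = 0.8374.

P ≈ 0.837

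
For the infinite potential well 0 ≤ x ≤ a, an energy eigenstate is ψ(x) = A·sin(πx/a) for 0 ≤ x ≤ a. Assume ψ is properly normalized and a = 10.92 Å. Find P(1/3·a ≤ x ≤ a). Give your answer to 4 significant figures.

P = ∫_{1/3·a}^{a} |ψ(x)|² dx.
With A² fixed by ∫|ψ|² = 1, i.e. A² = (a/2)^(−1), substitute and integrate.
Let u = x/a; then A² and the length scale cancel, so P = ∫_{1/3}^{1} sin(π·u)^2 du ÷ ∫_{0}^{1} sin(π·u)^2 du.
With ∫ sin(π·u)^2 du = u/2 - sin(2·π·u)/(4·π) + C, the region integral is √(3)/(8·π) + 1/3 and the full one is 1/2.
This works out to P = √(3)/(4·π) + 2/3.

P ≈ 0.8045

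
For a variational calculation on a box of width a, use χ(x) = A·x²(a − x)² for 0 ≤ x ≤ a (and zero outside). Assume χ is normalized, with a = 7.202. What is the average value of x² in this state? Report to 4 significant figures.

The expectation value is the |χ|²-weighted average of x^2: ∫ x^2|χ|² dx.
Evaluating both integrals, ⟨x²⟩ = 3·a^2/11.
With a = 7.202, ⟨x^2⟩ = 14.146.

⟨x^2⟩ ≈ 14.15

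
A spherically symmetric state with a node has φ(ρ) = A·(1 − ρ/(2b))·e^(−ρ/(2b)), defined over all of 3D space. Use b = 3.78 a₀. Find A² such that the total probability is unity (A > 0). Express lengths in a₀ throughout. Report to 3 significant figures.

A^2 ≈ 0.000737 a₀^(-3)

The normalization condition is ∫|φ|² 4πρ² dρ = 1 from 0 to ∞.
(Spherical symmetry: dV = 4πρ² dρ.)
The integral (without the A² prefactor) comes out to 8·π·b^3.
Hence A² = 1/[8·π·b^3].
Plugging in b = 3.78 yields A = 0.02714.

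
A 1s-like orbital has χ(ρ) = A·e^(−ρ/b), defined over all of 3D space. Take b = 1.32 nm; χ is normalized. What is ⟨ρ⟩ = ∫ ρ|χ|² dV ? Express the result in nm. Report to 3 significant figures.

⟨ρ⟩ = ∫ ρ |χ|² 4πρ² dρ over the full domain.
Using ∫₀^∞ ρⁿ e^(−αρ) dρ = n!/αⁿ⁺¹, the ratio of the moment integral to the normalization integral gives ⟨ρ⟩ = 3·b/2.
With b = 1.32, ⟨ρ⟩ = 1.980.

⟨ρ⟩ ≈ 1.98 nm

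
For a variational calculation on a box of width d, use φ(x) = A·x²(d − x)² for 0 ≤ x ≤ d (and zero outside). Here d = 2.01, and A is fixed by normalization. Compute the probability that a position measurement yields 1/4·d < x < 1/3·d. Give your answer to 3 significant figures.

P = ∫_{1/4·d}^{1/3·d} |φ(x)|² dx.
With A² fixed by ∫|φ|² = 1, i.e. A² = (d^9/630)^(−1), substitute and integrate.
In terms of u = x/d (A² and the length scale cancel between numerator and denominator), P = [∫_{1/4}^{1/3} u^4·(1 - u)^4 du] / [∫_{0}^{1} u^4·(1 - u)^4 du].
Using ∫ u^4·(1 - u)^4 du = u^5·(70·u^4 - 315·u^3 + 540·u^2 - 420·u + 126)/630, the numerator is ≈ 0.00015225 and the denominator is 1/630.
This works out to P = 0.09592.

P ≈ 0.0959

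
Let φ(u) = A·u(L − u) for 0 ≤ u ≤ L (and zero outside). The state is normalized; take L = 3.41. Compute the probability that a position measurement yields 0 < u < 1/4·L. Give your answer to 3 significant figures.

|φ|² is the probability density, so P = ∫_{0}^{1/4·L} |φ|² du.
Since A² = 1/(L^5/30), this is the region integral divided by the full normalization integral.
In terms of t = u/L (A² and the length scale cancel between numerator and denominator), P = [∫_{0}^{1/4} t^2·(1 - t)^2 dt] / [∫_{0}^{1} t^2·(1 - t)^2 dt].
An antiderivative of t^2·(1 - t)^2 is t^3·(6·t^2 - 15·t + 10)/30; evaluating from 0 to 1/4 gives ≈ 0.0034505, while the full integral is 1/30.
Taking the ratio, P = 53/512.

P ≈ 0.104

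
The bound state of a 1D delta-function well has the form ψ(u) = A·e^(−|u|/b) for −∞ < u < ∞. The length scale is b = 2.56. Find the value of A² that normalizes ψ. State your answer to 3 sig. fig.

A^2 ≈ 0.391

The normalization condition is ∫|ψ|² du = 1 from −∞ to ∞.
Recall ∫₀^∞ u^m e^(−u/β) du = m!·β^(m+1), carrying out the integral gives A² · b.
So A² = (b)^(−1).
Plugging in b = 2.56 yields A = 0.6250.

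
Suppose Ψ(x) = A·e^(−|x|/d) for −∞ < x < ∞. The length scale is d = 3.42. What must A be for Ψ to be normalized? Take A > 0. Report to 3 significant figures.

Require ∫ |Ψ|² dx = 1 over the whole domain.
∫|Ψ|² dx = A²·(d).
With d = 3.42: A² = 0.2924 and A = 0.5407.

A ≈ 0.541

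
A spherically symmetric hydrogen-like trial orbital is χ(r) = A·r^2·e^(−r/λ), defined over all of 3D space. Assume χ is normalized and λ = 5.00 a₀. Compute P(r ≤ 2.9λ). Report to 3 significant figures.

P ≈ 0.362

With dV = 4πr²dr, the probability is ∫|χ|² dV over r ≤ 2.9λ.
Normalization gives A² = 1/(45·π·λ^7/2).
Let u = r/λ; then A², 4π and the length scale all cancel, so P = ∫_{0}^{2.9} u^6·e^(-2·u) du ÷ ∫_{0}^{∞} u^6·e^(-2·u) du.
With ∫ u^6·e^(-2·u) du = -(4·u^6 + 12·u^5 + 30·u^4 + 60·u^3 + 90·u^2 + 90·u + 45)·e^(-2·u)/8 + C, the region integral is ≈ 2.0340 and the full one is 45/8.
This evaluates to P = 0.3616.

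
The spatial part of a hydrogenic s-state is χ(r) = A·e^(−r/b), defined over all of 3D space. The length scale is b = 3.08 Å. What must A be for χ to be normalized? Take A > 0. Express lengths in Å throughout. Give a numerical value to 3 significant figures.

A ≈ 0.104 Å^(-3/2)

We need A² ∫|f|² 4πr² dr = 1, taking the integral from 0 to ∞.
Using ∫₀^∞ rⁿ e^(−αr) dr = n!/αⁿ⁺¹, carrying out the integral gives A² · π·b^3.
Setting this equal to 1 gives A² = 1/(π·b^3).
With b = 3.08: A² = 0.01089 and A = 0.1044.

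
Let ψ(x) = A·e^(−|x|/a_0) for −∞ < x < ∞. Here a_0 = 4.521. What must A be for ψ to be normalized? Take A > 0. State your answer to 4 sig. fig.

A ≈ 0.4703

Normalization requires ∫|ψ|² dx = 1, integrated from −∞ to ∞.
∫|ψ|² dx = A²·(a_0).
Hence A² = 1/[a_0].
With a_0 = 4.521: A² = 0.22119 and A = 0.47031.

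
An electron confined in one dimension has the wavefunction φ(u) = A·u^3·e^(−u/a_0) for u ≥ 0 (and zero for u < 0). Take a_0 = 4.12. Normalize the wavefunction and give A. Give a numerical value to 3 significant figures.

Require ∫ |φ|² du = 1 over the whole domain.
The integral (without the A² prefactor) comes out to 45·a_0^7/8.
Hence A² = 1/[45·a_0^7/8].
Substituting a_0 = 4.12 gives A² = 0.000008823, so A = 0.002970.

A ≈ 0.00297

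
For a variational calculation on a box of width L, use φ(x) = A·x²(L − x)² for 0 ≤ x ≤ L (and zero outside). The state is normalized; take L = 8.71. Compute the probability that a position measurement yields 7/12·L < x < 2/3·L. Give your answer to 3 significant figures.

P ≈ 0.157

P = ∫_{7/12·L}^{2/3·L} |φ(x)|² dx.
With A² fixed by ∫|φ|² = 1, i.e. A² = (L^9/630)^(−1), substitute and integrate.
In terms of u = x/L (A² and the length scale cancel between numerator and denominator), P = [∫_{7/12}^{2/3} u^4·(1 - u)^4 du] / [∫_{0}^{1} u^4·(1 - u)^4 du].
An antiderivative of u^4·(1 - u)^4 is u^5·(70·u^4 - 315·u^3 + 540·u^2 - 420·u + 126)/630; evaluating from 7/12 to 2/3 gives ≈ 0.00024997, while the full integral is 1/630.
Taking the ratio, P = 0.1575.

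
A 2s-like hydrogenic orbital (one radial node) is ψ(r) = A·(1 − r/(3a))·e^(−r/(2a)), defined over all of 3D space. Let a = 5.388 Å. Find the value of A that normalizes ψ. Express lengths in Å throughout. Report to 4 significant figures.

A ≈ 0.02762 Å^(-3/2)

Require ∫ |ψ|² 4πr² dr = 1 over the whole domain.
In 3D with spherical symmetry the volume element is 4πr² dr.
Using ∫₀^∞ rⁿ e^(−αr) dr = n!/αⁿ⁺¹, the integral (without the A² prefactor) comes out to 8·π·a^3/3.
So A² = (8·π·a^3/3)^(−1).
With a = 5.388: A² = 0.00076313 and A = 0.027625.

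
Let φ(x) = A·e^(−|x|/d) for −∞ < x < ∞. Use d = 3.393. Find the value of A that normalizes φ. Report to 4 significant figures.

A ≈ 0.5429

Require ∫ |φ|² dx = 1 over the whole domain.
Recall ∫₀^∞ x^m e^(−x/β) dx = m!·β^(m+1), the integral (without the A² prefactor) comes out to d.
With d = 3.393: A² = 0.29472 and A = 0.54289.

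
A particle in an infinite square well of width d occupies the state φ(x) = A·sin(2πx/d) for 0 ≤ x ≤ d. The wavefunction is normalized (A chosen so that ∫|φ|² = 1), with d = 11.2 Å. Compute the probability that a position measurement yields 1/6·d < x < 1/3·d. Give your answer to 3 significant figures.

P ≈ 0.304

|φ|² is the probability density, so P = ∫_{1/6·d}^{1/3·d} |φ|² dx.
Since A² = 1/(d/2), this is the region integral divided by the full normalization integral.
Substituting u = x/d, A² and the length scale cancel in the ratio: P = ∫_{1/6}^{1/3} sin(2·π·u)^2 du / ∫_{0}^{1} sin(2·π·u)^2 du.
Using ∫ sin(2·π·u)^2 du = u/2 - sin(4·π·u)/(8·π), the numerator is √(3)/(8·π) + 1/12 and the denominator is 1/2.
Evaluating gives P = (√(3)/4 + π/6)/π.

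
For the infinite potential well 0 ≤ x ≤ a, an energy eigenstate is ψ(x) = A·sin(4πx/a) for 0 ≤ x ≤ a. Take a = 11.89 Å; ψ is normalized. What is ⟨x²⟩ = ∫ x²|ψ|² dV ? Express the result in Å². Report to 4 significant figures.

By definition ⟨x²⟩ = ∫ x^2 |ψ(x)|² dx.
With ∫₀^a sin²(nπx/a) dx = a/2, the ratio of the moment integral to the normalization integral gives ⟨x²⟩ = -a^2/(32·π^2) + a^2/3.
With a = 11.89, ⟨x^2⟩ = 46.676.

⟨x^2⟩ ≈ 46.68 Å^2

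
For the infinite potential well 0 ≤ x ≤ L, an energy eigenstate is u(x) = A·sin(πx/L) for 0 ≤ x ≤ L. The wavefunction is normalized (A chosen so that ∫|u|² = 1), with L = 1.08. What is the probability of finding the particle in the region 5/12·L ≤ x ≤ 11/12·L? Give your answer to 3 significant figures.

P = ∫_{5/12·L}^{11/12·L} |u(x)|² dx.
The normalization integral ∫|u|²dx over the whole domain equals L/2·A², and A² cancels in the ratio.
Substituting t = x/L, A² and the length scale cancel in the ratio: P = ∫_{5/12}^{11/12} sin(π·t)^2 dt / ∫_{0}^{1} sin(π·t)^2 dt.
Using ∫ sin(π·t)^2 dt = t/2 - sin(2·π·t)/(4·π), the numerator is 1/(4·π) + 1/4 and the denominator is 1/2.
Evaluating gives P = (1 + π)/(2·π).

P ≈ 0.659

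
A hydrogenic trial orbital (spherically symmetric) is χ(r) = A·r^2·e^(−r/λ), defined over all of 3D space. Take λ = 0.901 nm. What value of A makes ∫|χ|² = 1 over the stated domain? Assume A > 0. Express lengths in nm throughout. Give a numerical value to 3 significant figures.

The normalization condition is ∫|χ|² 4πr² dr = 1 from 0 to ∞.
(Spherical symmetry: dV = 4πr² dr.)
With χ = A·r^2·e^(−r/λ), the integral evaluates to A²·[45·π·λ^7/2].
Plugging in λ = 0.901 yields A = 0.1713.

A ≈ 0.171 nm^(-7/2)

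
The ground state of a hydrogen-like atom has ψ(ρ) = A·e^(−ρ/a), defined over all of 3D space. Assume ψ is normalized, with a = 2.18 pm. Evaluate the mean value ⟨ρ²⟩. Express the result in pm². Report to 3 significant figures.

By definition ⟨ρ²⟩ = ∫ ρ^2 |ψ(ρ)|² 4πρ² dρ.
With ∫₀^∞ ρ^4 e^(−αρ) dρ = 4!/α^5, the ratio of the moment integral to the normalization integral gives ⟨ρ²⟩ = 3·a^2.
Putting a = 2.18 gives 14.26.

⟨ρ^2⟩ ≈ 14.3 pm^2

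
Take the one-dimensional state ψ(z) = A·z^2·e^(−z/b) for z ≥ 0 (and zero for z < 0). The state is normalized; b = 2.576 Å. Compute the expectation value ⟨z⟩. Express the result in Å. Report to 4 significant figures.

The expectation value is the |ψ|²-weighted average of z: ∫ z|ψ|² dz.
With ∫₀^∞ z^5 e^(−αz) dz = 5!/α^6, evaluating both integrals, ⟨z⟩ = 5·b/2.
With b = 2.576, ⟨z⟩ = 6.4400.

⟨z⟩ ≈ 6.440 Å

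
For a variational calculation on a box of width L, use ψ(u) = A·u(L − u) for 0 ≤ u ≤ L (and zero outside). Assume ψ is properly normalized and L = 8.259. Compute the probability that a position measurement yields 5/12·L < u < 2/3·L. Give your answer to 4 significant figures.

P = ∫_{5/12·L}^{2/3·L} |ψ(u)|² du.
Since A² = 1/(L^5/30), this is the region integral divided by the full normalization integral.
In terms of t = u/L (A² and the length scale cancel between numerator and denominator), P = [∫_{5/12}^{2/3} t^2·(1 - t)^2 dt] / [∫_{0}^{1} t^2·(1 - t)^2 dt].
With ∫ t^2·(1 - t)^2 dt = t^3·(6·t^2 - 15·t + 10)/30 + C, the region integral is ≈ 0.0147835 and the full one is 1/30.
This works out to P = 0.44350.

P ≈ 0.4435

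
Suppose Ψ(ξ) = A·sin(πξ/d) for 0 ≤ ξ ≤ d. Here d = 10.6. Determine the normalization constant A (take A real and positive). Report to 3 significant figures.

Require ∫ |Ψ|² dξ = 1 over the whole domain.
Carrying out the integral gives A² · d/2.
Setting this equal to 1 gives A² = 1/(d/2).
Substituting d = 10.6 gives A² = 0.1887, so A = 0.4344.

A ≈ 0.434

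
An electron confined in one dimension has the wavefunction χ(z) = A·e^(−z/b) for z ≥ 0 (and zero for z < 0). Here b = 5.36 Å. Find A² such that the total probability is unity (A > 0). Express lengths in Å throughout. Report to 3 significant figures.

Require ∫ |χ|² dz = 1 over the whole domain.
The integral (without the A² prefactor) comes out to b/2.
So A² = (b/2)^(−1).
Substituting b = 5.36 gives A² = 0.3731, so A = 0.6108.

A^2 ≈ 0.373 Å^(-1)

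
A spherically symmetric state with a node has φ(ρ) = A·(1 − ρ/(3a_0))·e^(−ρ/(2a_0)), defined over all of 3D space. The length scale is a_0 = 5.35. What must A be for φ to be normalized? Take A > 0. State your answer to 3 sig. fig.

We need A² ∫|f|² 4πρ² dρ = 1, taking the integral from 0 to ∞.
The angular integral contributes 4π, leaving ∫₀^∞ ρ²|φ|² dρ.
Recall ∫₀^∞ ρ^m e^(−ρ/β) dρ = m!·β^(m+1), carrying out the integral gives A² · 8·π·a_0^3/3.
So A² = (8·π·a_0^3/3)^(−1).
Substituting a_0 = 5.35 gives A² = 0.0007795, so A = 0.02792.

A ≈ 0.0279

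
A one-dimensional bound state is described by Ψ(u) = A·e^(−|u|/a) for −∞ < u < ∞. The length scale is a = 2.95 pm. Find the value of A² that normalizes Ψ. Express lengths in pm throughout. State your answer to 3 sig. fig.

The normalization condition is ∫|Ψ|² du = 1 from −∞ to ∞.
The integral (without the A² prefactor) comes out to a.
Hence A² = 1/[a].
Substituting a = 2.95 gives A² = 0.3390, so A = 0.5822.

A^2 ≈ 0.339 pm^(-1)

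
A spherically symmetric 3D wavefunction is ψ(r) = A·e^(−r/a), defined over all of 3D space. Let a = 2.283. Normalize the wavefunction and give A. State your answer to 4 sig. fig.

A ≈ 0.1636

We need A² ∫|f|² 4πr² dr = 1, taking the integral from 0 to ∞.
The angular integral contributes 4π, leaving ∫₀^∞ r²|ψ|² dr.
Using ∫₀^∞ rⁿ e^(−αr) dr = n!/αⁿ⁺¹, ∫|ψ|² 4πr² dr = A²·(π·a^3).
Setting this equal to 1 gives A² = 1/(π·a^3).
Substituting a = 2.283 gives A² = 0.026751, so A = 0.16356.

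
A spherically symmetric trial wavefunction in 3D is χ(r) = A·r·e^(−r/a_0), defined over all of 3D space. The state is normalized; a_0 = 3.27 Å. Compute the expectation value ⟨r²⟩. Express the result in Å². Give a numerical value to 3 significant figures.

⟨r^2⟩ ≈ 80.2 Å^2

⟨r²⟩ = ∫ r^2 |χ|² 4πr² dr over the full domain.
Evaluating both integrals, ⟨r²⟩ = 15·a_0^2/2.
Putting a_0 = 3.27 gives 80.20.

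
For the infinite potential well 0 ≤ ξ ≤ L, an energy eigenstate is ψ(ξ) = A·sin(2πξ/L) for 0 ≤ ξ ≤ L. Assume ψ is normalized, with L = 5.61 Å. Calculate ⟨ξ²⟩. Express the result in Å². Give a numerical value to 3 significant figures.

⟨ξ^2⟩ ≈ 10.1 Å^2

By definition ⟨ξ²⟩ = ∫ ξ^2 |ψ(ξ)|² dξ.
Since the A² factors cancel between numerator and denominator, ⟨ξ²⟩ = -L^2/(8·π^2) + L^2/3.
Putting L = 5.61 gives 10.09.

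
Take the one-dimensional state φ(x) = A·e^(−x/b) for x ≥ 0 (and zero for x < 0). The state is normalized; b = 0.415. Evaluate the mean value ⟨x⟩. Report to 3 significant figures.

⟨x⟩ = ∫ x |φ|² dx over the full domain.
The ratio of the moment integral to the normalization integral gives ⟨x⟩ = b/2.
With b = 0.415, ⟨x⟩ = 0.2075.

⟨x⟩ ≈ 0.208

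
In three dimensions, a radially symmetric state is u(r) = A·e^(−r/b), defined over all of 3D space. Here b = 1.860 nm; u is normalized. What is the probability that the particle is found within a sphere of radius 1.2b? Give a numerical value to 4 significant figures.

P ≈ 0.4303

With dV = 4πr²dr, the probability is ∫|u|² dV over r ≤ 1.2b.
A² is fixed by ∫₀^∞ 4πr²|u|² dr = 1, i.e. A² = (π·b^3)^(−1).
In terms of t = r/b (A², 4π and the length scale all cancel between numerator and denominator), P = [∫_{0}^{1.2} t^2·e^(-2·t) dt] / [∫_{0}^{∞} t^2·e^(-2·t) dt].
With ∫ t^2·e^(-2·t) dt = -(2·t^2 + 2·t + 1)·e^(-2·t)/4 + C, the region integral is 1/4 - 157·e^(-12/5)/100 and the full one is 1/4.
The region integral divided by the full integral gives P = 0.43029.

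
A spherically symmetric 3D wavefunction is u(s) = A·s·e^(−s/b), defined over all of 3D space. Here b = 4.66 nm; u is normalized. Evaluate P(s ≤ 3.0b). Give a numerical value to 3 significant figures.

P = ∫ |u|² 4πs² ds over s ≤ 3.0b.
The full normalization integral is A²·[3·π·b^5] = 1, fixing A².
In terms of t = s/b (A², 4π and the length scale all cancel between numerator and denominator), P = [∫_{0}^{3.0} t^4·e^(-2·t) dt] / [∫_{0}^{∞} t^4·e^(-2·t) dt].
With ∫ t^4·e^(-2·t) dt = -(t^4/2 + t^3 + 3·t^2/2 + 3·t/2 + 3/4)·e^(-2·t) + C, the region integral is 3/4 - 345·e^(-6)/4 and the full one is 3/4.
This evaluates to P = 0.7149.

P ≈ 0.715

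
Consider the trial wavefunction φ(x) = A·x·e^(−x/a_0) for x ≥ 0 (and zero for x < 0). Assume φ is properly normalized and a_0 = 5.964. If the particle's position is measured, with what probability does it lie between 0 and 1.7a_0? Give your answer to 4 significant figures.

P = ∫_{0}^{1.7a_0} |φ(x)|² dx.
Since A² = 1/(a_0^3/4), this is the region integral divided by the full normalization integral.
Let u = x/a_0; then A² and the length scale cancel, so P = ∫_{0}^{1.7} u^2·e^(-2·u) du ÷ ∫_{0}^{∞} u^2·e^(-2·u) du.
With ∫ u^2·e^(-2·u) du = -(2·u^2 + 2·u + 1)·e^(-2·u)/4 + C, the region integral is 1/4 - 509·e^(-17/5)/200 and the full one is 1/4.
The result is P = 0.66026.

P ≈ 0.6603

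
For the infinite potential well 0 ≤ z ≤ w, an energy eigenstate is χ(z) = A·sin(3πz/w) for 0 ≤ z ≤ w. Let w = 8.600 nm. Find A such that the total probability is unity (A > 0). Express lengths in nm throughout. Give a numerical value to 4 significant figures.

A ≈ 0.4822 nm^(-1/2)

Require ∫ |χ|² dz = 1 over the whole domain.
∫|χ|² dz = A²·(w/2).
Setting this equal to 1 gives A² = 1/(w/2).
Substituting w = 8.600 gives A² = 0.23256, so A = 0.48224.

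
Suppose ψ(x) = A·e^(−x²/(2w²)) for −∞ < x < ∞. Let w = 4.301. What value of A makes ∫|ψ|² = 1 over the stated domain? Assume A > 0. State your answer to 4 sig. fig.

A ≈ 0.3622

Require ∫ |ψ|² dx = 1 over the whole domain.
Differentiating ∫e^(−αx²) dx = √(π/α) under α to get the higher moments, with ψ = A·e^(−x²/(2w²)), the integral evaluates to A²·[√(π)·w].
So A² = (√(π)·w)^(−1).
With w = 4.301: A² = 0.13118 and A = 0.36218.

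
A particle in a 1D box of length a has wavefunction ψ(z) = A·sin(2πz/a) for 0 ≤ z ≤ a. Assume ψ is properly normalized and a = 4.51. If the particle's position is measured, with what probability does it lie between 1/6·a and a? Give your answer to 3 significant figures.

P = ∫_{1/6·a}^{a} |ψ(z)|² dz.
The normalization integral ∫|ψ|²dz over the whole domain equals a/2·A², and A² cancels in the ratio.
In terms of u = z/a (A² and the length scale cancel between numerator and denominator), P = [∫_{1/6}^{1} sin(2·π·u)^2 du] / [∫_{0}^{1} sin(2·π·u)^2 du].
Using ∫ sin(2·π·u)^2 du = u/2 - sin(4·π·u)/(8·π), the numerator is √(3)/(16·π) + 5/12 and the denominator is 1/2.
Taking the ratio, P = √(3)/(8·π) + 5/6.

P ≈ 0.902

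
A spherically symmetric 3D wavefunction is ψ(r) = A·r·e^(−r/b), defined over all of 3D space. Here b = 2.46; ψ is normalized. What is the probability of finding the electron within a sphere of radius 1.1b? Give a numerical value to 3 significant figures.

With dV = 4πr²dr, the probability is ∫|ψ|² dV over r ≤ 1.1b.
The full normalization integral is A²·[3·π·b^5] = 1, fixing A².
Let u = r/b; then A², 4π and the length scale all cancel, so P = ∫_{0}^{1.1} u^4·e^(-2·u) du ÷ ∫_{0}^{∞} u^4·e^(-2·u) du.
With ∫ u^4·e^(-2·u) du = -(u^4/2 + u^3 + 3·u^2/2 + 3·u/2 + 3/4)·e^(-2·u) + C, the region integral is ≈ 0.054372 and the full one is 3/4.
This evaluates to P = 0.07250.

P ≈ 0.0725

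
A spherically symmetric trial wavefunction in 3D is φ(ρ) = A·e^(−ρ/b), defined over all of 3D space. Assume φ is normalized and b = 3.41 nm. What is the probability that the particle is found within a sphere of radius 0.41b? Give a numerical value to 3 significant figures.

P ≈ 0.0503

Integrate the radial probability density 4πρ²|φ|² over ρ ≤ 0.41b.
A² is fixed by ∫₀^∞ 4πρ²|φ|² dρ = 1, i.e. A² = (π·b^3)^(−1).
In terms of u = ρ/b (A², 4π and the length scale all cancel between numerator and denominator), P = [∫_{0}^{0.41} u^2·e^(-2·u) du] / [∫_{0}^{∞} u^2·e^(-2·u) du].
An antiderivative of u^2·e^(-2·u) is -(2·u^2 + 2·u + 1)·e^(-2·u)/4; evaluating from 0 to 0.41 gives ≈ 0.012585, while the full integral is 1/4.
The region integral divided by the full integral gives P = 0.05034.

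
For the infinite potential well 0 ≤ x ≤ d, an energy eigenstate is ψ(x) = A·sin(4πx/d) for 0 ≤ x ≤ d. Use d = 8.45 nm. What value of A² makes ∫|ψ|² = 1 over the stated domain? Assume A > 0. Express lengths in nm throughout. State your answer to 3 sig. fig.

Require ∫ |ψ|² dx = 1 over the whole domain.
Using sin²θ = (1 − cos 2θ)/2, with ψ = A·sin(4πx/d), the integral evaluates to A²·[d/2].
Hence A² = 1/[d/2].
Plugging in d = 8.45 yields A = 0.4865.

A^2 ≈ 0.237 nm^(-1)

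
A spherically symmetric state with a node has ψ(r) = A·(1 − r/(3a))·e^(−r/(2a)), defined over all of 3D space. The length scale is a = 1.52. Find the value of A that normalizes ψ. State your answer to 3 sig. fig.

A ≈ 0.184

We need A² ∫|f|² 4πr² dr = 1, taking the integral from 0 to ∞.
Carrying out the integral gives A² · 8·π·a^3/3.
Hence A² = 1/[8·π·a^3/3].
Plugging in a = 1.52 yields A = 0.1844.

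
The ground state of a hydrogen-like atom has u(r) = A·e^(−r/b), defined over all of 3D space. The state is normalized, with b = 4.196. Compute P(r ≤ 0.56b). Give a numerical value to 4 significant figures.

With dV = 4πr²dr, the probability is ∫|u|² dV over r ≤ 0.56b.
A² is fixed by ∫₀^∞ 4πr²|u|² dr = 1, i.e. A² = (π·b^3)^(−1).
Substituting t = r/b, A², 4π and the length scale all cancel in the ratio: P = ∫_{0}^{0.56} t^2·e^(-2·t) dt / ∫_{0}^{∞} t^2·e^(-2·t) dt.
With ∫ t^2·e^(-2·t) dt = -(2·t^2 + 2·t + 1)·e^(-2·t)/4 + C, the region integral is 1/4 - 1717·e^(-28/25)/2500 and the full one is 1/4.
Taking the ratio yields P = 0.10364.

P ≈ 0.1036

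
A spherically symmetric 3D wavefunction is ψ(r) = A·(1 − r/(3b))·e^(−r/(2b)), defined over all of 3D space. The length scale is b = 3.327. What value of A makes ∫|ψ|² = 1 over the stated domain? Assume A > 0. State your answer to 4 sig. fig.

A ≈ 0.05693

The normalization condition is ∫|ψ|² 4πr² dr = 1 from 0 to ∞.
The integral (without the A² prefactor) comes out to 8·π·b^3/3.
So A² = (8·π·b^3/3)^(−1).
Plugging in b = 3.327 yields A = 0.056933.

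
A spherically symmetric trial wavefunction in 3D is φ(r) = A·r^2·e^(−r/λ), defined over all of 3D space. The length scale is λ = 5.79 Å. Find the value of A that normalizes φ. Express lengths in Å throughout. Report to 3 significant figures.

We need A² ∫|f|² 4πr² dr = 1, taking the integral from 0 to ∞.
Carrying out the integral gives A² · 45·π·λ^7/2.
Hence A² = 1/[45·π·λ^7/2].
Plugging in λ = 5.79 yields A = 0.0002547.

A ≈ 0.000255 Å^(-7/2)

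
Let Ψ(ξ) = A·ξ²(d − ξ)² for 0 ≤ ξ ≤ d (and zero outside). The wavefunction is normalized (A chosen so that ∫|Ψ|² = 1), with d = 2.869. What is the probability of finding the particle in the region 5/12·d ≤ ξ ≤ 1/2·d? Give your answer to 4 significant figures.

P ≈ 0.1977

|Ψ|² is the probability density, so P = ∫_{5/12·d}^{1/2·d} |Ψ|² dξ.
Since A² = 1/(d^9/630), this is the region integral divided by the full normalization integral.
In terms of u = ξ/d (A² and the length scale cancel between numerator and denominator), P = [∫_{5/12}^{1/2} u^4·(1 - u)^4 du] / [∫_{0}^{1} u^4·(1 - u)^4 du].
With ∫ u^4·(1 - u)^4 du = u^5·(70·u^4 - 315·u^3 + 540·u^2 - 420·u + 126)/630 + C, the region integral is ≈ 0.000313762 and the full one is 1/630.
This works out to P = 0.19767.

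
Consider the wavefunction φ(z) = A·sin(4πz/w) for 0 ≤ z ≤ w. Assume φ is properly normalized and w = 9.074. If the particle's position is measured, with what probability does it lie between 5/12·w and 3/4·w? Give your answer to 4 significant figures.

|φ|² is the probability density, so P = ∫_{5/12·w}^{3/4·w} |φ|² dz.
The normalization integral ∫|φ|²dz over the whole domain equals w/2·A², and A² cancels in the ratio.
Let u = z/w; then A² and the length scale cancel, so P = ∫_{5/12}^{3/4} sin(4·π·u)^2 du ÷ ∫_{0}^{1} sin(4·π·u)^2 du.
An antiderivative of sin(4·π·u)^2 is u/2 - sin(4·π·u)·cos(4·π·u)/(8·π); evaluating from 5/12 to 3/4 gives -√(3)/(32·π) + 1/6, while the full integral is 1/2.
Evaluating gives P = (-√(3)/16 + π/3)/π.

P ≈ 0.2989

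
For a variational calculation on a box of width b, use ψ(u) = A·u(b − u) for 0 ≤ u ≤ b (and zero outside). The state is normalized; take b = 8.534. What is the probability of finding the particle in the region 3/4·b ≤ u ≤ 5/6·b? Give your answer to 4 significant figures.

|ψ|² is the probability density, so P = ∫_{3/4·b}^{5/6·b} |ψ|² du.
Since A² = 1/(b^5/30), this is the region integral divided by the full normalization integral.
Substituting t = u/b, A² and the length scale cancel in the ratio: P = ∫_{3/4}^{5/6} t^2·(1 - t)^2 dt / ∫_{0}^{1} t^2·(1 - t)^2 dt.
An antiderivative of t^2·(1 - t)^2 is t^3·(6·t^2 - 15·t + 10)/30; evaluating from 3/4 to 5/6 gives ≈ 0.00226739, while the full integral is 1/30.
Taking the ratio, P = 0.068022.

P ≈ 0.06802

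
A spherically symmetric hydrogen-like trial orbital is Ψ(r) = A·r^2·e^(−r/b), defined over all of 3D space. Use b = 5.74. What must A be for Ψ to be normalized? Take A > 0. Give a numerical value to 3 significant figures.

A ≈ 0.000263

Normalization requires ∫|Ψ|² 4πr² dr = 1, integrated from 0 to ∞.
In 3D with spherical symmetry the volume element is 4πr² dr.
The integral (without the A² prefactor) comes out to 45·π·b^7/2.
Hence A² = 1/[45·π·b^7/2].
Plugging in b = 5.74 yields A = 0.0002625.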